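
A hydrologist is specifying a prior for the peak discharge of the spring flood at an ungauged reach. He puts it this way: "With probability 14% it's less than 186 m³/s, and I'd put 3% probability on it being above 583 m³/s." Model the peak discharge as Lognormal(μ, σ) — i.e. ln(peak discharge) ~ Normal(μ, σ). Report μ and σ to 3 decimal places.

μ ≈ 5.643, σ ≈ 0.386

If T ~ Lognormal(μ,σ) then ln T ~ Normal(μ,σ), so the p-quantile of ln T is μ + z_p·σ.
ln(186) = 5.226 and ln(583) = 6.368; z_{0.14} = -1.08, z_{0.97} = 1.881.
σ = (6.368 − 5.226)/(1.881 − (-1.08)) = 0.386.
μ = 5.226 − (-1.08)·0.386 = 5.643.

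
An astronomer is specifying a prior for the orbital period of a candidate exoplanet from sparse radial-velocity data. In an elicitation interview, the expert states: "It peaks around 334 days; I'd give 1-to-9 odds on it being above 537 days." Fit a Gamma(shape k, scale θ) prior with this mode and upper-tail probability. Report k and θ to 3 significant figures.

k ≈ 9.34, θ ≈ 40.1

Gamma(k,θ) with k>1 has mode (k−1)θ, so θ = 334/(k−1).
Need P(X < 537) = 0.9 with θ tied to k this way. Start at k = 2, θ = 334: P(X<537) ≈ 0.478.
Too low — raise k to concentrate. Iterating converges to k ≈ 9.34.
Then θ = 334/(9.34−1) ≈ 40.1.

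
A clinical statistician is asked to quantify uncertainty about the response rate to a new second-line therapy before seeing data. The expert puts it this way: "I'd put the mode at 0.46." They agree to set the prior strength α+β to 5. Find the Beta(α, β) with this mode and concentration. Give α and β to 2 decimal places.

α = 2.38, β = 2.62

For α,β > 1 the Beta mode is (α−1)/(α+β−2). With α+β = 5, the mode is (α−1)/3.
Set (α−1)/3 = 0.46 → α = 1 + 0.46·3 = 2.38.
β = 5 − α = 2.62.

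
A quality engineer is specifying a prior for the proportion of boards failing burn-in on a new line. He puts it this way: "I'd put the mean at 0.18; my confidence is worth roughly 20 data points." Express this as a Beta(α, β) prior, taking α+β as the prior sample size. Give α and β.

Under the effective-sample-size interpretation, Beta(α, β) has prior mean α/(α+β) and prior sample size α+β.
So α+β = 20 and α/(α+β) = 0.18, giving α = 0.18·20 = 3.6 and β = 20 − 3.6 = 16.4.

α = 3.6, β = 16.4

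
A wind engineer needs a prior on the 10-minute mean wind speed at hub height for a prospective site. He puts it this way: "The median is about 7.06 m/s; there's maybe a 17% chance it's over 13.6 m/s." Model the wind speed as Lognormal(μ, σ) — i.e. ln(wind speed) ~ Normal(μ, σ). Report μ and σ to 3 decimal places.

μ ≈ 1.954, σ ≈ 0.687

If T ~ Lognormal(μ,σ) then ln T ~ Normal(μ,σ), so the p-quantile of ln T is μ + z_p·σ.
ln(7.06) = 1.954 and ln(13.6) = 2.61; z_{0.5} = 0, z_{0.83} = 0.9542.
σ = (2.61 − 1.954)/(0.9542 − (0)) = 0.687.
μ = 1.954 − (0)·0.687 = 1.954.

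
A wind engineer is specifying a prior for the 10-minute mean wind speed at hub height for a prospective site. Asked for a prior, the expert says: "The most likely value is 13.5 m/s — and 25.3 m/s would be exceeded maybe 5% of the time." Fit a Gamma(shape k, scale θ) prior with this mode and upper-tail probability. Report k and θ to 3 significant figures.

Gamma(k,θ) with k>1 has mode (k−1)θ, so θ = 13.5/(k−1).
Need P(X < 25.3) = 0.95 with θ tied to k this way. Start at k = 2, θ = 13.5: P(X<25.3) ≈ 0.559.
Too low — raise k to concentrate. Iterating converges to k ≈ 8.05.
Then θ = 13.5/(8.05−1) ≈ 1.91.

k ≈ 8.05, θ ≈ 1.91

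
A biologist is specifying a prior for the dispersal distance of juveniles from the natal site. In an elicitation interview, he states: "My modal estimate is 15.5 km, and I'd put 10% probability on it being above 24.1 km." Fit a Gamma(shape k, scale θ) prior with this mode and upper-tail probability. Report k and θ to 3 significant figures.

Gamma(k,θ) with k>1 has mode (k−1)θ, so θ = 15.5/(k−1).
Need P(X < 24.1) = 0.9 with θ tied to k this way. Start at k = 2, θ = 15.5: P(X<24.1) ≈ 0.460.
Too low — raise k to concentrate. Iterating converges to k ≈ 10.6.
Then θ = 15.5/(10.6−1) ≈ 1.61.

k ≈ 10.6, θ ≈ 1.61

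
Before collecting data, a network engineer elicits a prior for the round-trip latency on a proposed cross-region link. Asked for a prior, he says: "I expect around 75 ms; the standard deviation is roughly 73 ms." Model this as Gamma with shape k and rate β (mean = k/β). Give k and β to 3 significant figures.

k ≈ 1.06, β ≈ 0.0141

For Gamma(k, rate β): mean = k/β, variance = k/β², so CV = 1/√k.
CV = SD/mean = 73/75 = 0.9733, hence k = 1/CV² = 1.06.
Then β = k/mean = 1.06/75 = 0.0141.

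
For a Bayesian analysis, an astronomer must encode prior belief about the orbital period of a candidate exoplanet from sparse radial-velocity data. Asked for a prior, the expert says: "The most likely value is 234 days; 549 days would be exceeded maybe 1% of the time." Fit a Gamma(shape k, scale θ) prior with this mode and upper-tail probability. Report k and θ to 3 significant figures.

k ≈ 7.54, θ ≈ 35.8

Gamma(k,θ) with k>1 has mode (k−1)θ, so θ = 234/(k−1).
Need P(X < 549) = 0.99 with θ tied to k this way. Start at k = 2, θ = 234: P(X<549) ≈ 0.680.
Too low — raise k to concentrate. Iterating converges to k ≈ 7.54.
Then θ = 234/(7.54−1) ≈ 35.8.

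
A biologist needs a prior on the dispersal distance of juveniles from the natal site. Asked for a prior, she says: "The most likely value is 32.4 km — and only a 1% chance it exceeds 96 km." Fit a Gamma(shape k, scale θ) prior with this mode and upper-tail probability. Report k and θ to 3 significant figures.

Gamma(k,θ) with k>1 has mode (k−1)θ, so θ = 32.4/(k−1).
Need P(X < 96) = 0.99 with θ tied to k this way. Start at k = 2, θ = 32.4: P(X<96) ≈ 0.795.
Too low — raise k to concentrate. Iterating converges to k ≈ 4.83.
Then θ = 32.4/(4.83−1) ≈ 8.47.

k ≈ 4.83, θ ≈ 8.47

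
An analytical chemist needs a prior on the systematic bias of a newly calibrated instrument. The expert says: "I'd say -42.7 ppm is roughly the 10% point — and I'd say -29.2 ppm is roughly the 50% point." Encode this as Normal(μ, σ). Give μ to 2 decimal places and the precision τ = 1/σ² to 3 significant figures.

The p-quantile of Normal(μ,σ) is μ + z_p·σ, with z_{0.1} = -1.282 and z_{0.5} = 0.
Eliminate σ: μ = (z₂·x₁ − z₁·x₂)/(z₂ − z₁) = (0·-42.7 − (-1.282)·-29.2)/1.282 = -29.20.
Then σ = (x₂ − x₁)/(z₂ − z₁) = (-29.2 − -42.7)/1.282 = 10.53.
Precision τ = 1/σ² = 1/10.53² = 0.00901.

μ = -29.20, τ = 0.00901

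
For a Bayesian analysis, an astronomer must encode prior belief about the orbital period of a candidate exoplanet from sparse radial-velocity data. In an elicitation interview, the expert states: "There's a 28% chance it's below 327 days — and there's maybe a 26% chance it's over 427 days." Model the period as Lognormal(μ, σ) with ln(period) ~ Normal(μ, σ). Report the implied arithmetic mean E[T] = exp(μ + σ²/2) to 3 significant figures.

E[T] ≈ 380 days

If T ~ Lognormal(μ,σ) then ln T ~ Normal(μ,σ), so the p-quantile of ln T is μ + z_p·σ.
ln(327) = 5.79 and ln(427) = 6.057; z_{0.28} = -0.5828, z_{0.74} = 0.6433.
σ = (6.057 − 5.79)/(0.6433 − (-0.5828)) = 0.218.
μ = 5.79 − (-0.5828)·0.218 = 5.917.
E[T] = exp(μ + σ²/2) = exp(5.917 + 0.0237) = 380 days.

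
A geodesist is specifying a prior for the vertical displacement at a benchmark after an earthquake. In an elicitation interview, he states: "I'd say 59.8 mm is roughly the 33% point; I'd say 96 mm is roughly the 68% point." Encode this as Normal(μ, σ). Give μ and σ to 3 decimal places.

The p-quantile of Normal(μ,σ) is μ + z_p·σ, with z_{0.33} = -0.4399 and z_{0.68} = 0.4677.
Eliminate σ: μ = (z₂·x₁ − z₁·x₂)/(z₂ − z₁) = (0.4677·59.8 − (-0.4399)·96)/0.9076 = 77.346.
Then σ = (x₂ − x₁)/(z₂ − z₁) = (96 − 59.8)/0.9076 = 39.885.

μ = 77.346, σ = 39.885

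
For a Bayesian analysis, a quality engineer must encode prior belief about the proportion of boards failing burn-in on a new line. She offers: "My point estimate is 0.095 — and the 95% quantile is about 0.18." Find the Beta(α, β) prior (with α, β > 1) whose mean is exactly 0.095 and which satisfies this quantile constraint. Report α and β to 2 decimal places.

α ≈ 3.82, β ≈ 36.43

With mean 0.095 fixed, write α = 0.095s, β = 0.905s where s = α+β.
Need P(θ < 0.18) = 0.95 under Beta(0.095s, 0.905s). Normal approximation: (q−m)/√(m(1−m)/s) ≈ z_{0.95} = 1.64, so s ≈ 0.095·0.905·(1.64)²/(0.18−0.095)² = 32.2.
At s = 32.2: P(θ<0.18) ≈ 0.933. Adjusting to match 0.95 gives s ≈ 40.25.
So α = 0.095·40.25 ≈ 3.82, β = 0.905·40.25 ≈ 36.43.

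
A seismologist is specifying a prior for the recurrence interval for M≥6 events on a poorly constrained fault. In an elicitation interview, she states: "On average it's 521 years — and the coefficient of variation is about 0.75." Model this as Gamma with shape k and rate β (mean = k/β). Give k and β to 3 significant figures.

For Gamma(k, rate β): mean = k/β, variance = k/β², so CV = 1/√k.
CV = 0.75, hence k = 1/CV² = 1.78.
Then β = k/mean = 1.78/521 = 0.00341.

k ≈ 1.78, β ≈ 0.00341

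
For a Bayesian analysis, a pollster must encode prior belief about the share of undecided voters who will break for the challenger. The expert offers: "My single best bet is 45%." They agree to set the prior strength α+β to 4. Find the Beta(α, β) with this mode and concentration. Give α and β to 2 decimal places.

α = 1.90, β = 2.10

For α,β > 1 the Beta mode is (α−1)/(α+β−2). With α+β = 4, the mode is (α−1)/2.
Set (α−1)/2 = 0.45 → α = 1 + 0.45·2 = 1.90.
β = 4 − α = 2.10.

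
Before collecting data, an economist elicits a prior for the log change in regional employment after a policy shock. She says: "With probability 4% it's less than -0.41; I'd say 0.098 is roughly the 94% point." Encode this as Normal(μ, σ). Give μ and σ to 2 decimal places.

μ = -0.14, σ = 0.15

The p-quantile of Normal(μ,σ) is μ + z_p·σ, with z_{0.04} = -1.751 and z_{0.94} = 1.555.
Eliminate σ: μ = (z₂·x₁ − z₁·x₂)/(z₂ − z₁) = (1.555·-0.41 − (-1.751)·0.098)/3.305 = -0.14.
Then σ = (x₂ − x₁)/(z₂ − z₁) = (0.098 − -0.41)/3.305 = 0.15.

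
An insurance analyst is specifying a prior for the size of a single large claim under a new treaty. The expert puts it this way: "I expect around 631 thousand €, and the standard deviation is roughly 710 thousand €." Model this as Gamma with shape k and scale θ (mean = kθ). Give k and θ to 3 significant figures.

For Gamma(k, scale θ): mean = kθ, variance = kθ², so CV = 1/√k.
CV = SD/mean = 710/631 = 1.125, hence k = 1/CV² = 0.79.
Then θ = mean/k = 631/0.79 = 799.

k ≈ 0.79, θ ≈ 799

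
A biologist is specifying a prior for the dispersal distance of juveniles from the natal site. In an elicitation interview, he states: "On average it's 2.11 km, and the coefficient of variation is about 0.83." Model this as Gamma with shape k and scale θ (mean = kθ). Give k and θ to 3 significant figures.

For Gamma(k, scale θ): mean = kθ, variance = kθ², so CV = 1/√k.
CV = 0.83, hence k = 1/CV² = 1.45.
Then θ = mean/k = 2.11/1.45 = 1.45.

k ≈ 1.45, θ ≈ 1.45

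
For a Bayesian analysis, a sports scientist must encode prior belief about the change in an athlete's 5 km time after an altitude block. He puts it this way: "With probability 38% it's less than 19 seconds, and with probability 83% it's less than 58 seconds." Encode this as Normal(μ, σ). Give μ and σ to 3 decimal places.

μ = 28.458, σ = 30.961

The p-quantile of Normal(μ,σ) is μ + z_p·σ, with z_{0.38} = -0.3055 and z_{0.83} = 0.9542.
Eliminate σ: μ = (z₂·x₁ − z₁·x₂)/(z₂ − z₁) = (0.9542·19 − (-0.3055)·58)/1.26 = 28.458.
Then σ = (x₂ − x₁)/(z₂ − z₁) = (58 − 19)/1.26 = 30.961.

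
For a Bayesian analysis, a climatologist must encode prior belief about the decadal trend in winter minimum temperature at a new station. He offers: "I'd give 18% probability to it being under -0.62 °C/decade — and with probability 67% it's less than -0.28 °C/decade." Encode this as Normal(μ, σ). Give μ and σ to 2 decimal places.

For Normal(μ,σ), the p-quantile is μ + z_p·σ. Here z_{0.18} = -0.9154, z_{0.67} = 0.4399.
So -0.62 = μ − 0.9154σ and -0.28 = μ + 0.4399σ.
Subtracting: σ = (-0.28 − -0.62)/(0.4399 − (-0.9154)) = 0.25.
Then μ = -0.62 − (-0.9154)·0.25 = -0.39.

μ = -0.39, σ = 0.25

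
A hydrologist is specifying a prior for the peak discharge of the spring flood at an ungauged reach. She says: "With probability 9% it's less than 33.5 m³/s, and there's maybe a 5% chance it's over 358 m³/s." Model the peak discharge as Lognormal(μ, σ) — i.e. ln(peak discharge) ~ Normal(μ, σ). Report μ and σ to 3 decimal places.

If T ~ Lognormal(μ,σ) then ln T ~ Normal(μ,σ), so the p-quantile of ln T is μ + z_p·σ.
ln(33.5) = 3.512 and ln(358) = 5.881; z_{0.09} = -1.341, z_{0.95} = 1.645.
σ = (5.881 − 3.512)/(1.645 − (-1.341)) = 0.793.
μ = 3.512 − (-1.341)·0.793 = 4.575.

μ ≈ 4.575, σ ≈ 0.793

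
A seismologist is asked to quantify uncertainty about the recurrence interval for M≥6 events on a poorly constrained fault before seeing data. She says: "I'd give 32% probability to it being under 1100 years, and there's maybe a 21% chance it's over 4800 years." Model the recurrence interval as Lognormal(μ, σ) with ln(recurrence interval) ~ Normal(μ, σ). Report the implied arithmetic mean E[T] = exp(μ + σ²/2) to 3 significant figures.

E[T] ≈ 3690 years

If T ~ Lognormal(μ,σ) then ln T ~ Normal(μ,σ), so the p-quantile of ln T is μ + z_p·σ.
ln(1100) = 7.003 and ln(4800) = 8.476; z_{0.32} = -0.4677, z_{0.79} = 0.8064.
σ = (8.476 − 7.003)/(0.8064 − (-0.4677)) = 1.156.
μ = 7.003 − (-0.4677)·1.156 = 7.544.
E[T] = exp(μ + σ²/2) = exp(7.544 + 0.6686) = 3690 years.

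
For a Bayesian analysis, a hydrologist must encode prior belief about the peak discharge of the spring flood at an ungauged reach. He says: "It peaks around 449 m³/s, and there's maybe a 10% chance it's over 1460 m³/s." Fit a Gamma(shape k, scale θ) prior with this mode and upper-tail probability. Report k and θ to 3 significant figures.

Gamma(k,θ) with k>1 has mode (k−1)θ, so θ = 449/(k−1).
Need P(X < 1460) = 0.9 with θ tied to k this way. Start at k = 2, θ = 449: P(X<1460) ≈ 0.835.
Too low — raise k to concentrate. Iterating converges to k ≈ 2.36.
Then θ = 449/(2.36−1) ≈ 331.

k ≈ 2.36, θ ≈ 331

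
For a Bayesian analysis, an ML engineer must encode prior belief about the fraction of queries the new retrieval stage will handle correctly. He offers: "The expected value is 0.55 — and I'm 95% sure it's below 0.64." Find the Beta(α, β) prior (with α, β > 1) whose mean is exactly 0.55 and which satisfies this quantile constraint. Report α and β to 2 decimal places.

α ≈ 44.28, β ≈ 36.23

With mean 0.55 fixed, write α = 0.55s, β = 0.45s where s = α+β.
Need P(θ < 0.64) = 0.95 under Beta(0.55s, 0.45s). Normal approximation: (q−m)/√(m(1−m)/s) ≈ z_{0.95} = 1.64, so s ≈ 0.55·0.45·(1.64)²/(0.64−0.55)² = 82.7.
At s = 82.7: P(θ<0.64) ≈ 0.952. Adjusting to match 0.95 gives s ≈ 80.51.
So α = 0.55·80.51 ≈ 44.28, β = 0.45·80.51 ≈ 36.23.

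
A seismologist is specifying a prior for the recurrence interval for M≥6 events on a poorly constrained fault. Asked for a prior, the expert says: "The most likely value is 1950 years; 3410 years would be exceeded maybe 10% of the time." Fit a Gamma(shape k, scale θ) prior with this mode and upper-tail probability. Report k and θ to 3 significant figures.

k ≈ 7.08, θ ≈ 321

Gamma(k,θ) with k>1 has mode (k−1)θ, so θ = 1950/(k−1).
Need P(X < 3410) = 0.9 with θ tied to k this way. Start at k = 2, θ = 1950: P(X<3410) ≈ 0.522.
Too low — raise k to concentrate. Iterating converges to k ≈ 7.08.
Then θ = 1950/(7.08−1) ≈ 321.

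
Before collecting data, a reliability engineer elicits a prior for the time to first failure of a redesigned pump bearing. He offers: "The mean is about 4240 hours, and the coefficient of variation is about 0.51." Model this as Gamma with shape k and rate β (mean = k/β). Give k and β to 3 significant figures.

For Gamma(k, rate β): mean = k/β, variance = k/β², so CV = 1/√k.
CV = 0.51, hence k = 1/CV² = 3.84.
Then β = k/mean = 3.84/4240 = 0.000907.

k ≈ 3.84, β ≈ 0.000907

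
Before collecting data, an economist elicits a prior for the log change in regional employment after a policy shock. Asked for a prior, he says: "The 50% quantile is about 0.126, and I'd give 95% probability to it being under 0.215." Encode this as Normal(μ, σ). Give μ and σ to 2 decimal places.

μ = 0.13, σ = 0.05

For Normal(μ,σ), the p-quantile is μ + z_p·σ. Here z_{0.5} = 0, z_{0.95} = 1.645.
So 0.126 = μ + 0σ and 0.215 = μ + 1.645σ.
Subtracting: σ = (0.215 − 0.126)/(1.645 − (0)) = 0.05.
Then μ = 0.126 − (0)·0.05 = 0.13.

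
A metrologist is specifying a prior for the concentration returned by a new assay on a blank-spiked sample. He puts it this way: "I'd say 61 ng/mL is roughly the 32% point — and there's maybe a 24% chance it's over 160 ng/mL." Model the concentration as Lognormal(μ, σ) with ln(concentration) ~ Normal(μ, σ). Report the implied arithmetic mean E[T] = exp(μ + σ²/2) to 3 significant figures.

If T ~ Lognormal(μ,σ) then ln T ~ Normal(μ,σ), so the p-quantile of ln T is μ + z_p·σ.
ln(61) = 4.111 and ln(160) = 5.075; z_{0.32} = -0.4677, z_{0.76} = 0.7063.
σ = (5.075 − 4.111)/(0.7063 − (-0.4677)) = 0.821.
μ = 4.111 − (-0.4677)·0.821 = 4.495.
E[T] = exp(μ + σ²/2) = exp(4.495 + 0.3373) = 126 ng/mL.

E[T] ≈ 126 ng/mL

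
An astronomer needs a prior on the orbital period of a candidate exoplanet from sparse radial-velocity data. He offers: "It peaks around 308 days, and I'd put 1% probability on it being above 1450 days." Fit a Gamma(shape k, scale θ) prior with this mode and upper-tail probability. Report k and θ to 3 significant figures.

k ≈ 2.66, θ ≈ 185

Gamma(k,θ) with k>1 has mode (k−1)θ, so θ = 308/(k−1).
Need P(X < 1450) = 0.99 with θ tied to k this way. Start at k = 2, θ = 308: P(X<1450) ≈ 0.948.
Too low — raise k to concentrate. Iterating converges to k ≈ 2.66.
Then θ = 308/(2.66−1) ≈ 185.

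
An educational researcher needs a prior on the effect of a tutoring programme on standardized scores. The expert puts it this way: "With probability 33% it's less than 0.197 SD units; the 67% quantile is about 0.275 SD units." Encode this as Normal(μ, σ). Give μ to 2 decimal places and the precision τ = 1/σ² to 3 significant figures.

The p-quantile of Normal(μ,σ) is μ + z_p·σ, with z_{0.33} = -0.4399 and z_{0.67} = 0.4399.
Eliminate σ: μ = (z₂·x₁ − z₁·x₂)/(z₂ − z₁) = (0.4399·0.197 − (-0.4399)·0.275)/0.8798 = 0.24.
Then σ = (x₂ − x₁)/(z₂ − z₁) = (0.275 − 0.197)/0.8798 = 0.09.
Precision τ = 1/σ² = 1/0.08865² = 127.

μ = 0.24, τ = 127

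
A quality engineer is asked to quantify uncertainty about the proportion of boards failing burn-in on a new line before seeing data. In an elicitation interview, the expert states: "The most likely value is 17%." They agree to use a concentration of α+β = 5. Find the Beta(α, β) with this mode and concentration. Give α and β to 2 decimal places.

α = 1.51, β = 3.49

For α,β > 1 the Beta mode is (α−1)/(α+β−2). With α+β = 5, the mode is (α−1)/3.
Set (α−1)/3 = 0.17 → α = 1 + 0.17·3 = 1.51.
β = 5 − α = 3.49.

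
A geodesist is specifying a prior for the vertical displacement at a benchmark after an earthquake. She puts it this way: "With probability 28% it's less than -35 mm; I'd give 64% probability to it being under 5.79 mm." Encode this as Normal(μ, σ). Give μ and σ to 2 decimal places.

The p-quantile of Normal(μ,σ) is μ + z_p·σ, with z_{0.28} = -0.5828 and z_{0.64} = 0.3585.
Eliminate σ: μ = (z₂·x₁ − z₁·x₂)/(z₂ − z₁) = (0.3585·-35 − (-0.5828)·5.79)/0.9413 = -9.74.
Then σ = (x₂ − x₁)/(z₂ − z₁) = (5.79 − -35)/0.9413 = 43.33.

μ = -9.74, σ = 43.33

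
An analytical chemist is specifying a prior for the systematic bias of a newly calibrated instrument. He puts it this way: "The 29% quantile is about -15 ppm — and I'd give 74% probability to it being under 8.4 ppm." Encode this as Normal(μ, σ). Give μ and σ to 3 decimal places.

The p-quantile of Normal(μ,σ) is μ + z_p·σ, with z_{0.29} = -0.5534 and z_{0.74} = 0.6433.
Eliminate σ: μ = (z₂·x₁ − z₁·x₂)/(z₂ − z₁) = (0.6433·-15 − (-0.5534)·8.4)/1.197 = -4.180.
Then σ = (x₂ − x₁)/(z₂ − z₁) = (8.4 − -15)/1.197 = 19.553.

μ = -4.180, σ = 19.553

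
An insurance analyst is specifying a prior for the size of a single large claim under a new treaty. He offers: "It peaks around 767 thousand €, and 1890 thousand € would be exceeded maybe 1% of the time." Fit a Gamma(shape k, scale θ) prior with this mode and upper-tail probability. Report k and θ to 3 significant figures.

k ≈ 6.79, θ ≈ 132

Gamma(k,θ) with k>1 has mode (k−1)θ, so θ = 767/(k−1).
Need P(X < 1890) = 0.99 with θ tied to k this way. Start at k = 2, θ = 767: P(X<1890) ≈ 0.705.
Too low — raise k to concentrate. Iterating converges to k ≈ 6.79.
Then θ = 767/(6.79−1) ≈ 132.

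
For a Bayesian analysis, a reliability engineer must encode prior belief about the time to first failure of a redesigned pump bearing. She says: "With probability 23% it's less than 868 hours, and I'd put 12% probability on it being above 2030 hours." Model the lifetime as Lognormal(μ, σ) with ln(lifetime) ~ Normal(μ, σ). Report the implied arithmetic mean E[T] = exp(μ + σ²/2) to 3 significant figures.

E[T] ≈ 1330 hours

If T ~ Lognormal(μ,σ) then ln T ~ Normal(μ,σ), so the p-quantile of ln T is μ + z_p·σ.
ln(868) = 6.766 and ln(2030) = 7.616; z_{0.23} = -0.7388, z_{0.88} = 1.175.
σ = (7.616 − 6.766)/(1.175 − (-0.7388)) = 0.444.
μ = 6.766 − (-0.7388)·0.444 = 7.094.
E[T] = exp(μ + σ²/2) = exp(7.094 + 0.0985) = 1330 hours.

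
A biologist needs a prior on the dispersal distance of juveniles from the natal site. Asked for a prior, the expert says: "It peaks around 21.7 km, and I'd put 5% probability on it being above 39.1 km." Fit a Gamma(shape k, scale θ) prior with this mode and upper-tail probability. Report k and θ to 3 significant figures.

Gamma(k,θ) with k>1 has mode (k−1)θ, so θ = 21.7/(k−1).
Need P(X < 39.1) = 0.95 with θ tied to k this way. Start at k = 2, θ = 21.7: P(X<39.1) ≈ 0.538.
Too low — raise k to concentrate. Iterating converges to k ≈ 9.04.
Then θ = 21.7/(9.04−1) ≈ 2.7.

k ≈ 9.04, θ ≈ 2.7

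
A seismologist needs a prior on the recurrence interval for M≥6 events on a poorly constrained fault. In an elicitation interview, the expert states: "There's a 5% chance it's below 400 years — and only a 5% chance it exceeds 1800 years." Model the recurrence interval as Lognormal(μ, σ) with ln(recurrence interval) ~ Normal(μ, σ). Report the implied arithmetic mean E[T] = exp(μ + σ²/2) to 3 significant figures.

If T ~ Lognormal(μ,σ) then ln T ~ Normal(μ,σ), so the p-quantile of ln T is μ + z_p·σ.
ln(400) = 5.991 and ln(1800) = 7.496; z_{0.05} = -1.645, z_{0.95} = 1.645.
σ = (7.496 − 5.991)/(1.645 − (-1.645)) = 0.457.
μ = 5.991 − (-1.645)·0.457 = 6.744.
E[T] = exp(μ + σ²/2) = exp(6.744 + 0.1045) = 942 years.

E[T] ≈ 942 years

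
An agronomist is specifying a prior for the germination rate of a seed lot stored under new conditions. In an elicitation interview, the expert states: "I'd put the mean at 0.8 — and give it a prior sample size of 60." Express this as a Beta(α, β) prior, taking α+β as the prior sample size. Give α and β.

α = 48, β = 12

Under the effective-sample-size interpretation, Beta(α, β) has prior mean α/(α+β) and prior sample size α+β.
So α+β = 60 and α/(α+β) = 0.8, giving α = 0.8·60 = 48 and β = 60 − 48 = 12.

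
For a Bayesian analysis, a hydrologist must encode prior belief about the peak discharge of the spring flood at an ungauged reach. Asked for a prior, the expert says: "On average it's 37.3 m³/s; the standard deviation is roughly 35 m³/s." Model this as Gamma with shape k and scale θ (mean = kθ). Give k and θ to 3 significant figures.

For Gamma(k, scale θ): mean = kθ, variance = kθ², so CV = 1/√k.
CV = SD/mean = 35/37.3 = 0.9383, hence k = 1/CV² = 1.14.
Then θ = mean/k = 37.3/1.14 = 32.8.

k ≈ 1.14, θ ≈ 32.8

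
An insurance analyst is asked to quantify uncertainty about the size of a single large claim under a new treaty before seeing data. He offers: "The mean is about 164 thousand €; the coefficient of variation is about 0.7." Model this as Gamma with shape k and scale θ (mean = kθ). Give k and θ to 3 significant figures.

For Gamma(k, scale θ): mean = kθ, variance = kθ², so CV = 1/√k.
CV = 0.7, hence k = 1/CV² = 2.04.
Then θ = mean/k = 164/2.04 = 80.4.

k ≈ 2.04, θ ≈ 80.4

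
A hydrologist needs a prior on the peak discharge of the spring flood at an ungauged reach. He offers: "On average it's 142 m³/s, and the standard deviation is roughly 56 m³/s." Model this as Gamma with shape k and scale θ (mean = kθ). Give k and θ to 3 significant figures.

k ≈ 6.43, θ ≈ 22.1

For Gamma(k, scale θ): mean = kθ, variance = kθ², so CV = 1/√k.
CV = SD/mean = 56/142 = 0.3944, hence k = 1/CV² = 6.43.
Then θ = mean/k = 142/6.43 = 22.1.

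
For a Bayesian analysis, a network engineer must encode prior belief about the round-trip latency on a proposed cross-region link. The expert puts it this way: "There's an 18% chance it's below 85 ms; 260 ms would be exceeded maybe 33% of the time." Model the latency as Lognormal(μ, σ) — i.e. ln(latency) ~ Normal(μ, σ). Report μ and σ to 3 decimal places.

μ ≈ 5.198, σ ≈ 0.825

If T ~ Lognormal(μ,σ) then ln T ~ Normal(μ,σ), so the p-quantile of ln T is μ + z_p·σ.
ln(85) = 4.443 and ln(260) = 5.561; z_{0.18} = -0.9154, z_{0.67} = 0.4399.
σ = (5.561 − 4.443)/(0.4399 − (-0.9154)) = 0.825.
μ = 4.443 − (-0.9154)·0.825 = 5.198.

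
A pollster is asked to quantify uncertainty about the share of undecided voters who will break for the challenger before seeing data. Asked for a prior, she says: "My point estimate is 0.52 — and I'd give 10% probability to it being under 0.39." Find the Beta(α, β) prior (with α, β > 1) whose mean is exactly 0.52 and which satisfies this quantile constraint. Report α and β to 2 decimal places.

With mean 0.52 fixed, write α = 0.52s, β = 0.48s where s = α+β.
Need P(θ < 0.39) = 0.1 under Beta(0.52s, 0.48s). Normal approximation: (q−m)/√(m(1−m)/s) ≈ z_{0.1} = -1.28, so s ≈ 0.52·0.48·(-1.28)²/(0.39−0.52)² = 24.3.
At s = 24.3: P(θ<0.39) ≈ 0.099. Adjusting to match 0.1 gives s ≈ 24.06.
So α = 0.52·24.06 ≈ 12.51, β = 0.48·24.06 ≈ 11.55.

α ≈ 12.51, β ≈ 11.55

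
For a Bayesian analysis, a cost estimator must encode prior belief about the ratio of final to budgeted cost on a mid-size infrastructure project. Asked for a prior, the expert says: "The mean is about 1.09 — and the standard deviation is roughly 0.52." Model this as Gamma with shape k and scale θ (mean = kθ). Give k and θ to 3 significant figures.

k ≈ 4.39, θ ≈ 0.248

For Gamma(k, scale θ): mean = kθ, variance = kθ², so CV = 1/√k.
CV = SD/mean = 0.52/1.09 = 0.4771, hence k = 1/CV² = 4.39.
Then θ = mean/k = 1.09/4.39 = 0.248.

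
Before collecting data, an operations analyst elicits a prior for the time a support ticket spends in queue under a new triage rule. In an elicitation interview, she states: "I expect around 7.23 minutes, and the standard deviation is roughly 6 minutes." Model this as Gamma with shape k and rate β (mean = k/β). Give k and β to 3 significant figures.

For Gamma(k, rate β): mean = k/β, variance = k/β², so CV = 1/√k.
CV = SD/mean = 6/7.23 = 0.8299, hence k = 1/CV² = 1.45.
Then β = k/mean = 1.45/7.23 = 0.201.

k ≈ 1.45, β ≈ 0.201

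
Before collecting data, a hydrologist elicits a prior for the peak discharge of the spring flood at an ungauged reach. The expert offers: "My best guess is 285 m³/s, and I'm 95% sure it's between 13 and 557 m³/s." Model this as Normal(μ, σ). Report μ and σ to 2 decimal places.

A symmetric 95% interval runs μ ± z·σ with z = 1.96.
Half-width = 272, so σ = 272/1.96 = 138.78.
μ is the stated best guess, 285.00.

μ = 285.00, σ = 138.78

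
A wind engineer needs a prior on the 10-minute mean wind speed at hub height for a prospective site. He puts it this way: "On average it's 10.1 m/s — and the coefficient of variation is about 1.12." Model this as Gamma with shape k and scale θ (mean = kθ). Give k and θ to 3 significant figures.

k ≈ 0.797, θ ≈ 12.7

For Gamma(k, scale θ): mean = kθ, variance = kθ², so CV = 1/√k.
CV = 1.12, hence k = 1/CV² = 0.797.
Then θ = mean/k = 10.1/0.797 = 12.7.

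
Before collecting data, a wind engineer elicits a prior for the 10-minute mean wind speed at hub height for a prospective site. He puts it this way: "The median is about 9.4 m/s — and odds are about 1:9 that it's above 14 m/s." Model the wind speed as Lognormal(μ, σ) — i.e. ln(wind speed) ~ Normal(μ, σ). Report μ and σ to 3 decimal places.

μ ≈ 2.241, σ ≈ 0.311

If T ~ Lognormal(μ,σ) then ln T ~ Normal(μ,σ), so the p-quantile of ln T is μ + z_p·σ.
ln(9.4) = 2.241 and ln(14) = 2.639; z_{0.5} = 0, z_{0.9} = 1.282.
σ = (2.639 − 2.241)/(1.282 − (0)) = 0.311.
μ = 2.241 − (0)·0.311 = 2.241.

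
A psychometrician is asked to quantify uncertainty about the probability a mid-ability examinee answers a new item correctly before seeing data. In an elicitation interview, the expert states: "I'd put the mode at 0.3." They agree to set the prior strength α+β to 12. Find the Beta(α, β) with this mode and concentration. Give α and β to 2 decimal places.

For α,β > 1 the Beta mode is (α−1)/(α+β−2). With α+β = 12, the mode is (α−1)/10.
Set (α−1)/10 = 0.3 → α = 1 + 0.3·10 = 4.00.
β = 12 − α = 8.00.

α = 4.00, β = 8.00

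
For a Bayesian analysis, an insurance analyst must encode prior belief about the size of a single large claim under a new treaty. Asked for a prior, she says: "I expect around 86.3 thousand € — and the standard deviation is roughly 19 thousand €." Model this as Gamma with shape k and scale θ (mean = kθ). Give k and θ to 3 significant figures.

For Gamma(k, scale θ): mean = kθ, variance = kθ², so CV = 1/√k.
CV = SD/mean = 19/86.3 = 0.2202, hence k = 1/CV² = 20.6.
Then θ = mean/k = 86.3/20.6 = 4.18.

k ≈ 20.6, θ ≈ 4.18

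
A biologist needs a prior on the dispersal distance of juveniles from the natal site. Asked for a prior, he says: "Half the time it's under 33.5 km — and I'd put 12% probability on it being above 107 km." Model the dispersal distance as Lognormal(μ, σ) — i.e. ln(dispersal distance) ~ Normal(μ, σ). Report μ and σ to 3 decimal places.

If T ~ Lognormal(μ,σ) then ln T ~ Normal(μ,σ), so the p-quantile of ln T is μ + z_p·σ.
ln(33.5) = 3.512 and ln(107) = 4.673; z_{0.5} = 0, z_{0.88} = 1.175.
σ = (4.673 − 3.512)/(1.175 − (0)) = 0.988.
μ = 3.512 − (0)·0.988 = 3.512.

μ ≈ 3.512, σ ≈ 0.988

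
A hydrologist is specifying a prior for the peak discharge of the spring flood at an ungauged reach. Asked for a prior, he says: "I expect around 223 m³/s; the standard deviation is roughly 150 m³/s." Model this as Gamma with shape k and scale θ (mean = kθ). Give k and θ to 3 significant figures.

For Gamma(k, scale θ): mean = kθ, variance = kθ², so CV = 1/√k.
CV = SD/mean = 150/223 = 0.6726, hence k = 1/CV² = 2.21.
Then θ = mean/k = 223/2.21 = 101.

k ≈ 2.21, θ ≈ 101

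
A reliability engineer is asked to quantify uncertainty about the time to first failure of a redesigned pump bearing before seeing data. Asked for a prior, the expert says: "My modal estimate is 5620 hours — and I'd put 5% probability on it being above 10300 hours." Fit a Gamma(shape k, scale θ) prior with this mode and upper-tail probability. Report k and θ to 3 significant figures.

k ≈ 8.59, θ ≈ 741

Gamma(k,θ) with k>1 has mode (k−1)θ, so θ = 5620/(k−1).
Need P(X < 10300) = 0.95 with θ tied to k this way. Start at k = 2, θ = 5620: P(X<10300) ≈ 0.547.
Too low — raise k to concentrate. Iterating converges to k ≈ 8.59.
Then θ = 5620/(8.59−1) ≈ 741.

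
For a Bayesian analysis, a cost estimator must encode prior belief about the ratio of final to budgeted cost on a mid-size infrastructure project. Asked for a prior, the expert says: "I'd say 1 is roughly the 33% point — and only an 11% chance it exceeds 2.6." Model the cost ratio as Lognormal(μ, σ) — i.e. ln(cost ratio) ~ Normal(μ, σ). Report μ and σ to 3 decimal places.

μ ≈ 0.252, σ ≈ 0.573

If T ~ Lognormal(μ,σ) then ln T ~ Normal(μ,σ), so the p-quantile of ln T is μ + z_p·σ.
ln(1) = 0 and ln(2.6) = 0.9555; z_{0.33} = -0.4399, z_{0.89} = 1.227.
σ = (0.9555 − 0)/(1.227 − (-0.4399)) = 0.573.
μ = 0 − (-0.4399)·0.573 = 0.252.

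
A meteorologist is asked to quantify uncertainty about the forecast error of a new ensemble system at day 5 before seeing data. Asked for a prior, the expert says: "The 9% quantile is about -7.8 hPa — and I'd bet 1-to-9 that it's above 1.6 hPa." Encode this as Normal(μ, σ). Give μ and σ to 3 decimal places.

For Normal(μ,σ), the p-quantile is μ + z_p·σ. Here z_{0.09} = -1.341, z_{0.9} = 1.282.
So -7.8 = μ − 1.341σ and 1.6 = μ + 1.282σ.
Subtracting: σ = (1.6 − -7.8)/(1.282 − (-1.341)) = 3.585.
Then μ = -7.8 − (-1.341)·3.585 = -2.994.

μ = -2.994, σ = 3.585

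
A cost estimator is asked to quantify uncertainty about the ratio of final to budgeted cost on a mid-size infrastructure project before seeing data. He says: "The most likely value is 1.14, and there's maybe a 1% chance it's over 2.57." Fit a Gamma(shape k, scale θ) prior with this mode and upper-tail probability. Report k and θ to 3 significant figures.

k ≈ 8.26, θ ≈ 0.157

Gamma(k,θ) with k>1 has mode (k−1)θ, so θ = 1.14/(k−1).
Need P(X < 2.57) = 0.99 with θ tied to k this way. Start at k = 2, θ = 1.14: P(X<2.57) ≈ 0.658.
Too low — raise k to concentrate. Iterating converges to k ≈ 8.26.
Then θ = 1.14/(8.26−1) ≈ 0.157.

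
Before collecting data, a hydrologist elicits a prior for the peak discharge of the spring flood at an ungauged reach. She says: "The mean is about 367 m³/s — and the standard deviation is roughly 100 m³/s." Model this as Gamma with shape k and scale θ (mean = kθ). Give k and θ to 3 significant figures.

k ≈ 13.5, θ ≈ 27.2

For Gamma(k, scale θ): mean = kθ, variance = kθ², so CV = 1/√k.
CV = SD/mean = 100/367 = 0.2725, hence k = 1/CV² = 13.5.
Then θ = mean/k = 367/13.5 = 27.2.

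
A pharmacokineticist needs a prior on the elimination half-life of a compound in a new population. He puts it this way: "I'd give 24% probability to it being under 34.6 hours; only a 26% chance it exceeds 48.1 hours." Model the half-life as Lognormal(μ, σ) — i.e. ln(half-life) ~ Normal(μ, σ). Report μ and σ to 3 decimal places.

μ ≈ 3.716, σ ≈ 0.244

If T ~ Lognormal(μ,σ) then ln T ~ Normal(μ,σ), so the p-quantile of ln T is μ + z_p·σ.
ln(34.6) = 3.544 and ln(48.1) = 3.873; z_{0.24} = -0.7063, z_{0.74} = 0.6433.
σ = (3.873 − 3.544)/(0.6433 − (-0.7063)) = 0.244.
μ = 3.544 − (-0.7063)·0.244 = 3.716.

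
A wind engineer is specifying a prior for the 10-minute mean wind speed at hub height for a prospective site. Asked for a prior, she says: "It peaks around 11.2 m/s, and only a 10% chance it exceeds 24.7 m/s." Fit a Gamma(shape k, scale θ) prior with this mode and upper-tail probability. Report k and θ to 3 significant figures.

k ≈ 4.07, θ ≈ 3.64

Gamma(k,θ) with k>1 has mode (k−1)θ, so θ = 11.2/(k−1).
Need P(X < 24.7) = 0.9 with θ tied to k this way. Start at k = 2, θ = 11.2: P(X<24.7) ≈ 0.647.
Too low — raise k to concentrate. Iterating converges to k ≈ 4.07.
Then θ = 11.2/(4.07−1) ≈ 3.64.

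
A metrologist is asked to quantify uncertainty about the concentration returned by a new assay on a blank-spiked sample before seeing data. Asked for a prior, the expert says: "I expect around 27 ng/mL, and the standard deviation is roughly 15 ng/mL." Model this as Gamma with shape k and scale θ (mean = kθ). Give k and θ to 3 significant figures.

For Gamma(k, scale θ): mean = kθ, variance = kθ², so CV = 1/√k.
CV = SD/mean = 15/27 = 0.5556, hence k = 1/CV² = 3.24.
Then θ = mean/k = 27/3.24 = 8.33.

k ≈ 3.24, θ ≈ 8.33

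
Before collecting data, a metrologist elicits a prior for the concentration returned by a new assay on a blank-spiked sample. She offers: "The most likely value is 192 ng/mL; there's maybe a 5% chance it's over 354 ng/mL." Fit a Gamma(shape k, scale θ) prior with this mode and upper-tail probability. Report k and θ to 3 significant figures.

k ≈ 8.44, θ ≈ 25.8

Gamma(k,θ) with k>1 has mode (k−1)θ, so θ = 192/(k−1).
Need P(X < 354) = 0.95 with θ tied to k this way. Start at k = 2, θ = 192: P(X<354) ≈ 0.550.
Too low — raise k to concentrate. Iterating converges to k ≈ 8.44.
Then θ = 192/(8.44−1) ≈ 25.8.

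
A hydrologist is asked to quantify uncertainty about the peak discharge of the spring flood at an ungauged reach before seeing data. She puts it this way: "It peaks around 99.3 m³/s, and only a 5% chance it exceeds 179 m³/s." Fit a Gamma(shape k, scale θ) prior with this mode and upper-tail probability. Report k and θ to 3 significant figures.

Gamma(k,θ) with k>1 has mode (k−1)θ, so θ = 99.3/(k−1).
Need P(X < 179) = 0.95 with θ tied to k this way. Start at k = 2, θ = 99.3: P(X<179) ≈ 0.538.
Too low — raise k to concentrate. Iterating converges to k ≈ 9.03.
Then θ = 99.3/(9.03−1) ≈ 12.4.

k ≈ 9.03, θ ≈ 12.4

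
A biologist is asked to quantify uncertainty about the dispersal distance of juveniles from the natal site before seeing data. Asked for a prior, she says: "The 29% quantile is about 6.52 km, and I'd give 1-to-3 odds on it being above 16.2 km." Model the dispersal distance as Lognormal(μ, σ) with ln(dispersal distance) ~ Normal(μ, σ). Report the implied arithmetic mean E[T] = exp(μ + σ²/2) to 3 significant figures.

If T ~ Lognormal(μ,σ) then ln T ~ Normal(μ,σ), so the p-quantile of ln T is μ + z_p·σ.
ln(6.52) = 1.875 and ln(16.2) = 2.785; z_{0.29} = -0.5534, z_{0.75} = 0.6745.
σ = (2.785 − 1.875)/(0.6745 − (-0.5534)) = 0.741.
μ = 1.875 − (-0.5534)·0.741 = 2.285.
E[T] = exp(μ + σ²/2) = exp(2.285 + 0.2747) = 12.9 km.

E[T] ≈ 12.9 km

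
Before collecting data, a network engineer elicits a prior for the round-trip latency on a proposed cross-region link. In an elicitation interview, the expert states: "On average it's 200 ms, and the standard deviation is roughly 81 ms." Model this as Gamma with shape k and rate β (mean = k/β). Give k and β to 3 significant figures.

For Gamma(k, rate β): mean = k/β, variance = k/β², so CV = 1/√k.
CV = SD/mean = 81/200 = 0.405, hence k = 1/CV² = 6.1.
Then β = k/mean = 6.1/200 = 0.0305.

k ≈ 6.1, β ≈ 0.0305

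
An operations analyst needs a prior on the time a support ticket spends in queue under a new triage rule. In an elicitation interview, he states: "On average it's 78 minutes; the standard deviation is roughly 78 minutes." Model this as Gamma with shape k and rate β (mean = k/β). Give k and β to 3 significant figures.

k ≈ 1, β ≈ 0.0128

For Gamma(k, rate β): mean = k/β, variance = k/β², so CV = 1/√k.
CV = SD/mean = 78/78 = 1, hence k = 1/CV² = 1.
Then β = k/mean = 1/78 = 0.0128.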